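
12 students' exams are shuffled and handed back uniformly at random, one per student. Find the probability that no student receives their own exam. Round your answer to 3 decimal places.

This is the derangement probability: permutations of 12 with no fixed point.
D(12) = 12! · (1 − 1/1! + 1/2! − ··· + (−1)^12/12!) = 176214841.
P = 176214841/479001600 = 16019531/43545600 ≈ 0.368.

0.368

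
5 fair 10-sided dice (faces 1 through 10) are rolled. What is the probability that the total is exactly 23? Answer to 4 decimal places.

0.0484

There are 10^5 = 100000 equally likely outcomes.
The number of ordered 5-tuples from {1,…,10} summing to 23 is 4840.
P(sum = 23) = 4840/100000 = 121/2500 ≈ 0.0484.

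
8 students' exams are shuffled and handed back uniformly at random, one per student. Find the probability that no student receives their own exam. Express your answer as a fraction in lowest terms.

This is the derangement probability: permutations of 8 with no fixed point.
D(8) = 8! · (1 − 1/1! + 1/2! − ··· + (−1)^8/8!) = 14833.
P = 14833/40320 = 2119/5760.

2119/5760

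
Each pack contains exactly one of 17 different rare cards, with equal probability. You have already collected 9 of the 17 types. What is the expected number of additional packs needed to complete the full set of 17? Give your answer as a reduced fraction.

12937/280

Starting from 9 distinct types, each trial gives a new one with probability (17−i)/17 when i types are held, so the wait for the next new type is 17/(17−i).
E = 17/8 + 17/7 + 17/6 + 17/5 + 17/4 + 17/3 + 17/2 + 17/1 = 12937/280.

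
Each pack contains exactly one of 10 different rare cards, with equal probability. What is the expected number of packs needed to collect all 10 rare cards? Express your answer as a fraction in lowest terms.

7381/252

After i distinct types are collected, each trial gives a new one with probability (10−i)/10, so the expected wait for the next new type is 10/(10−i).
E = 10/10 + 10/9 + 10/8 + 10/7 + 10/6 + 10/5 + 10/4 + 10/3 + 10/2 + 10/1 = 7381/252.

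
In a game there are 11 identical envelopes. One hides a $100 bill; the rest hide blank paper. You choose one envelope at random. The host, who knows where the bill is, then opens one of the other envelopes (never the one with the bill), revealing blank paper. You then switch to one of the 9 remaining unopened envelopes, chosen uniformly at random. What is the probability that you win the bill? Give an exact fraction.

Your original envelope holds the bill with probability 1/11, so the other 10 collectively hold it with probability 10/11.
The host can always find an empty envelope to open, so this doesn't change that 10/11; it is now spread over the 9 remaining unopened envelopes.
P(win by switching) = (10/11) · (1/9) = 10/99.

10/99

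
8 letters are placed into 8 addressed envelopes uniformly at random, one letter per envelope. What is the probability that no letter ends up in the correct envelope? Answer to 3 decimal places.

0.368

This is the derangement probability: permutations of 8 with no fixed point.
D(8) = 8! · (1 − 1/1! + 1/2! − ··· + (−1)^8/8!) = 14833.
P = 14833/40320 = 2119/5760 ≈ 0.368.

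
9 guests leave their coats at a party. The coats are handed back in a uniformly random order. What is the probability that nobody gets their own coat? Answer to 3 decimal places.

0.368

This is the derangement probability: permutations of 9 with no fixed point.
D(9) = 9! · (1 − 1/1! + 1/2! − ··· + (−1)^9/9!) = 133496.
P = 133496/362880 = 16687/45360 ≈ 0.368.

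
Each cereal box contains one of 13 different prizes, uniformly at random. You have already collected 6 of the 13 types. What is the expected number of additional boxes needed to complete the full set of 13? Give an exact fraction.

4719/140

Starting from 6 distinct types, each trial gives a new one with probability (13−i)/13 when i types are held, so the wait for the next new type is 13/(13−i).
E = 13/7 + 13/6 + 13/5 + 13/4 + 13/3 + 13/2 + 13/1 = 4719/140.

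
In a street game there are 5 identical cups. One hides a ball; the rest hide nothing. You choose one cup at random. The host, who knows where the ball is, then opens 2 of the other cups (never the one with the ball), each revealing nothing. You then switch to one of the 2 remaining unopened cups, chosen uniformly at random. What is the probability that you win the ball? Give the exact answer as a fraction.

Your original cup holds the ball with probability 1/5, so the other 4 collectively hold it with probability 4/5.
The host can always find 2 empty cups to open, so the reveals don't change that 4/5; it is now spread over the 2 remaining unopened cups.
P(win by switching) = (4/5) · (1/2) = 2/5.

2/5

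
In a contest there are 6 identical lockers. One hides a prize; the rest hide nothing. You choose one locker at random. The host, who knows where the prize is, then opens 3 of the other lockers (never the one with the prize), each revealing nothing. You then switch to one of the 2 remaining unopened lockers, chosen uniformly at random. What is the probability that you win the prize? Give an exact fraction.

5/12

Your original locker holds the prize with probability 1/6, so the other 5 collectively hold it with probability 5/6.
The host can always find 3 empty lockers to open, so the reveals don't change that 5/6; it is now spread over the 2 remaining unopened lockers.
P(win by switching) = (5/6) · (1/2) = 5/12.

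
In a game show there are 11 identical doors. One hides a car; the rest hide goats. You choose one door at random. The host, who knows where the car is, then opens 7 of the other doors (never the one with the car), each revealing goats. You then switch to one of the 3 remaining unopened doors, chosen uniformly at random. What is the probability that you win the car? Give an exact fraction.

10/33

Your original door holds the car with probability 1/11, so the other 10 collectively hold it with probability 10/11.
The host can always find 7 empty doors to open, so the reveals don't change that 10/11; it is now spread over the 3 remaining unopened doors.
P(win by switching) = (10/11) · (1/3) = 10/33.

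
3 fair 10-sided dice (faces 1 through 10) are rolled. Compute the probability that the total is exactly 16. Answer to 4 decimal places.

0.0750

There are 10^3 = 1000 equally likely outcomes.
The number of ordered 3-tuples from {1,…,10} summing to 16 is 75.
P(sum = 16) = 75/1000 = 3/40 ≈ 0.0750.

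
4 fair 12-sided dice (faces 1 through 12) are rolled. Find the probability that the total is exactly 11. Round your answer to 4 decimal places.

There are 12^4 = 20736 equally likely outcomes.
The number of ordered 4-tuples from {1,…,12} summing to 11 is 120.
P(sum = 11) = 120/20736 = 5/864 ≈ 0.0058.

0.0058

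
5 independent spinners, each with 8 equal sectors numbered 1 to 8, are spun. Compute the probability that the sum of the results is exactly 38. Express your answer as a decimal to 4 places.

There are 8^5 = 32768 equally likely outcomes.
The number of ordered 5-tuples from {1,…,8} summing to 38 is 15.
P(sum = 38) = 15/32768 ≈ 0.0005.

0.0005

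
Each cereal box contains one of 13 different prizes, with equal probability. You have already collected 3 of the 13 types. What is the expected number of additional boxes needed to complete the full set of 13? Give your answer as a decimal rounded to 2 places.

38.08

Starting from 3 distinct types, each trial gives a new one with probability (13−i)/13 when i types are held, so the wait for the next new type is 13/(13−i).
E = 13/10 + 13/9 + 13/8 + 13/7 + 13/6 + 13/5 + 13/4 + 13/3 + 13/2 + 13/1 = 95953/2520 ≈ 38.08.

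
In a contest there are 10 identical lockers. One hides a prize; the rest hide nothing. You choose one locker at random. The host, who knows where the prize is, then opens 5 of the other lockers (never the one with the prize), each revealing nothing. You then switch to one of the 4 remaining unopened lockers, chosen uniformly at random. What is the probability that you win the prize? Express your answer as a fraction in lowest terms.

Your original locker holds the prize with probability 1/10, so the other 9 collectively hold it with probability 9/10.
The host can always find 5 empty lockers to open, so the reveals don't change that 9/10; it is now spread over the 4 remaining unopened lockers.
P(win by switching) = (9/10) · (1/4) = 9/40.

9/40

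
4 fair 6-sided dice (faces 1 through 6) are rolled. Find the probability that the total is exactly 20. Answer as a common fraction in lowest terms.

35/1296

There are 6^4 = 1296 equally likely outcomes.
The number of ordered 4-tuples from {1,…,6} summing to 20 is 35.
P(sum = 20) = 35/1296.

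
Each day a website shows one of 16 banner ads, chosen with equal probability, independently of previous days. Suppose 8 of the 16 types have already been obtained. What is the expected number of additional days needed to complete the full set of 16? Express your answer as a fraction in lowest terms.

Starting from 8 distinct types, each trial gives a new one with probability (16−i)/16 when i types are held, so the wait for the next new type is 16/(16−i).
E = 16/8 + 16/7 + 16/6 + 16/5 + 16/4 + 16/3 + 16/2 + 16/1 = 1522/35.

1522/35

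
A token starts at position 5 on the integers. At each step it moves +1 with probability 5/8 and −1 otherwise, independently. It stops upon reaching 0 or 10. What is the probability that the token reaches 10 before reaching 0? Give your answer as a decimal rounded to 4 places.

Let r = q/p = (3/8)/(5/8) = 3/5. The recurrence P(i) = p·P(i+1) + q·P(i−1) with P(0)=0, P(10)=1 gives P(i) = (1 − r^i)/(1 − r^10).
P(5) = (1 − (3/5)^5) / (1 − (3/5)^10) = 3125/3368 ≈ 0.9279.

0.9279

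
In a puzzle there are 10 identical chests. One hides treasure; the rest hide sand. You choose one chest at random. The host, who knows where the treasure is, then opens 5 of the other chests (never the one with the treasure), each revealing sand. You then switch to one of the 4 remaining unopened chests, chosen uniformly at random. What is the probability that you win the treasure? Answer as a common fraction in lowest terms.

9/40

Your original chest holds the treasure with probability 1/10, so the other 9 collectively hold it with probability 9/10.
The host can always find 5 empty chests to open, so the reveals don't change that 9/10; it is now spread over the 4 remaining unopened chests.
P(win by switching) = (9/10) · (1/4) = 9/40.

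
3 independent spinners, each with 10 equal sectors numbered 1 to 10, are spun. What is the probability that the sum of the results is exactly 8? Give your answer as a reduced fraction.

21/1000

There are 10^3 = 1000 equally likely outcomes.
The number of ordered 3-tuples from {1,…,10} summing to 8 is 21.
P(sum = 8) = 21/1000.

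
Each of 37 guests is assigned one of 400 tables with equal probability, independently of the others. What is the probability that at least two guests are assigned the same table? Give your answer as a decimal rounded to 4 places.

It's easier to compute the probability that all 37 are distinct.
P(all distinct) = 400/400 · 399/400 · ··· · 364/400 ≈ 0.1794.
So the probability of at least one match is 1 − 0.1794 = 0.8206.

0.8206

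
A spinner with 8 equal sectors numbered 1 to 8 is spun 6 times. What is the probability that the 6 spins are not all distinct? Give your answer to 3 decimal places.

0.923

P(all 6 different) = 8/8 · 7/8 · ··· · 3/8 ≈ 0.077.
P(at least two equal) = 1 − 0.077 = 0.923.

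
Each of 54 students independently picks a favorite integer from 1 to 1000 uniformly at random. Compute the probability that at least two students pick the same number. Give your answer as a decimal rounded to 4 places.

It's easier to compute the probability that all 54 are distinct.
P(all distinct) = 1000/1000 · 999/1000 · ··· · 947/1000 ≈ 0.2329.
So the probability of at least one match is 1 − 0.2329 = 0.7671.

0.7671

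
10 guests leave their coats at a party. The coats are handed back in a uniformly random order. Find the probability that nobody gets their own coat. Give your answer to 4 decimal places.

0.3679

This is the derangement probability: permutations of 10 with no fixed point.
D(10) = 10! · (1 − 1/1! + 1/2! − ··· + (−1)^10/10!) = 1334961.
P = 1334961/3628800 = 16481/44800 ≈ 0.3679.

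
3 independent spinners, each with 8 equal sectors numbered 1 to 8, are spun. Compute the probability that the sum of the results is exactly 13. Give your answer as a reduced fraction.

3/32

There are 8^3 = 512 equally likely outcomes.
The number of ordered 3-tuples from {1,…,8} summing to 13 is 48.
P(sum = 13) = 48/512 = 3/32.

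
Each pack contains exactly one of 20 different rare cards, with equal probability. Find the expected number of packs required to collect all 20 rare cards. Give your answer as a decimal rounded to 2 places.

71.95

After i distinct types are collected, each trial gives a new one with probability (20−i)/20, so the expected wait for the next new type is 20/(20−i).
E = 20/20 + 20/19 + 20/18 + 20/17 + 20/16 + 20/15 + 20/14 + 20/13 + 20/12 + 20/11 + 20/10 + 20/9 + 20/8 + 20/7 + 20/6 + 20/5 + 20/4 + 20/3 + 20/2 + 20/1 = 279175675/3879876 ≈ 71.95.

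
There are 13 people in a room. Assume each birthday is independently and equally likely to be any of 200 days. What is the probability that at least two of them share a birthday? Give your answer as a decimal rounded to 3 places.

It's easier to compute the probability that all 13 are distinct.
P(all distinct) = 200/200 · 199/200 · ··· · 188/200 ≈ 0.671.
So the probability of at least one match is 1 − 0.671 = 0.329.

0.329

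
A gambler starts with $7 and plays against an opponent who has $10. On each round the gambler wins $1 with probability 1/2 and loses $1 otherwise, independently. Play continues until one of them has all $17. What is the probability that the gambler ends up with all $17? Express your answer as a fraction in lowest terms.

With a fair step, P(i) = ½P(i−1) + ½P(i+1) with P(0)=0, P(17)=1 has the linear solution P(i) = i/17.
P(7) = 7/17.

7/17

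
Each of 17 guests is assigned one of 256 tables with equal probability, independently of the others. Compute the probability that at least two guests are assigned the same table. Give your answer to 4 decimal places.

It's easier to compute the probability that all 17 are distinct.
P(all distinct) = 256/256 · 255/256 · ··· · 240/256 ≈ 0.5810.
So the probability of at least one match is 1 − 0.5810 = 0.4190.

0.4190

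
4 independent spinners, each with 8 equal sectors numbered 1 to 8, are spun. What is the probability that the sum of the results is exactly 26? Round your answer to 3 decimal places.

There are 8^4 = 4096 equally likely outcomes.
The number of ordered 4-tuples from {1,…,8} summing to 26 is 84.
P(sum = 26) = 84/4096 = 21/1024 ≈ 0.021.

0.021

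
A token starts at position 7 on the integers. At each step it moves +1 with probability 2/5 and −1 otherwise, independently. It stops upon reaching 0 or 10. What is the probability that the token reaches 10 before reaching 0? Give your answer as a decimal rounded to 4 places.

0.2839

Let r = q/p = (3/5)/(2/5) = 3/2. The recurrence P(i) = p·P(i+1) + q·P(i−1) with P(0)=0, P(10)=1 gives P(i) = (1 − r^i)/(1 − r^10).
P(7) = (1 − (3/2)^7) / (1 − (3/2)^10) = 16472/58025 ≈ 0.2839.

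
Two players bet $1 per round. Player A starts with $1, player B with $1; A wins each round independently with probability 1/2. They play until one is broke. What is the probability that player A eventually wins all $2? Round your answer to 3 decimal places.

With a fair step, P(i) = ½P(i−1) + ½P(i+1) with P(0)=0, P(2)=1 has the linear solution P(i) = i/2.
P(1) = 1/2 ≈ 0.500.

0.500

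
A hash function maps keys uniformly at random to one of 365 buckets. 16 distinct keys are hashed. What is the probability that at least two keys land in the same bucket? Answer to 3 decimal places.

0.284

It's easier to compute the probability that all 16 are distinct.
P(all distinct) = 365/365 · 364/365 · ··· · 350/365 ≈ 0.716.
So the probability of at least one match is 1 − 0.716 = 0.284.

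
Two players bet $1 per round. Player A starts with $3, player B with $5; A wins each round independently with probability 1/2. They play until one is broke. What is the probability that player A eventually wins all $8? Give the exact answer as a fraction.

With a fair step, P(i) = ½P(i−1) + ½P(i+1) with P(0)=0, P(8)=1 has the linear solution P(i) = i/8.
P(3) = 3/8.

3/8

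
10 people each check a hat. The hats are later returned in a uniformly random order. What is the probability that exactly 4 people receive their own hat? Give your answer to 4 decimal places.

Choose which 4 of the 10 are fixed: C(10,4) = 210 ways.
The remaining 6 must have no fixed point: D(6) = 265.
P = 210·265/3628800 = 53/3456 ≈ 0.0153.

0.0153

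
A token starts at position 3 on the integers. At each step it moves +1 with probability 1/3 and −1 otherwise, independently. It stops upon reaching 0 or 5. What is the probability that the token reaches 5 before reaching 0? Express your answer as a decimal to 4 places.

0.2258

Let r = q/p = (2/3)/(1/3) = 2. The recurrence P(i) = p·P(i+1) + q·P(i−1) with P(0)=0, P(5)=1 gives P(i) = (1 − r^i)/(1 − r^5).
P(3) = (1 − (2)^3) / (1 − (2)^5) = 7/31 ≈ 0.2258.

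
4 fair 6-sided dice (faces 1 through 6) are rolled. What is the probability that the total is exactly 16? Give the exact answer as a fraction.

125/1296

There are 6^4 = 1296 equally likely outcomes.
The number of ordered 4-tuples from {1,…,6} summing to 16 is 125.
P(sum = 16) = 125/1296.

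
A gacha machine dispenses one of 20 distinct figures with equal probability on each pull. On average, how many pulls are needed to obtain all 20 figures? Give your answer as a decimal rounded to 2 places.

After i distinct types are collected, each trial gives a new one with probability (20−i)/20, so the expected wait for the next new type is 20/(20−i).
E = 20/20 + 20/19 + 20/18 + 20/17 + 20/16 + 20/15 + 20/14 + 20/13 + 20/12 + 20/11 + 20/10 + 20/9 + 20/8 + 20/7 + 20/6 + 20/5 + 20/4 + 20/3 + 20/2 + 20/1 = 279175675/3879876 ≈ 71.95.

71.95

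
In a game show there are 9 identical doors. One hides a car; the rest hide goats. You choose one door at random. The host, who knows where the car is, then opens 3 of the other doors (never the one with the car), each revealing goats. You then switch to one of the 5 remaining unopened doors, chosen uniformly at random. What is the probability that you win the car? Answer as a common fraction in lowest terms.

8/45

Your original door holds the car with probability 1/9, so the other 8 collectively hold it with probability 8/9.
The host can always find 3 empty doors to open, so the reveals don't change that 8/9; it is now spread over the 5 remaining unopened doors.
P(win by switching) = (8/9) · (1/5) = 8/45.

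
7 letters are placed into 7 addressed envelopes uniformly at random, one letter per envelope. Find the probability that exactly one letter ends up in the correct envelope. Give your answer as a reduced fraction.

53/144

Choose which one is fixed: C(7,1) = 7 ways.
The remaining 6 must have no fixed point: D(6) = 265.
P = 7·265/5040 = 53/144.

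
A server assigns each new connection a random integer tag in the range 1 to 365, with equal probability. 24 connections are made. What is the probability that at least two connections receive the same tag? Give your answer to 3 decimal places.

0.538

It's easier to compute the probability that all 24 are distinct.
P(all distinct) = 365/365 · 364/365 · ··· · 342/365 ≈ 0.462.
So the probability of at least one match is 1 − 0.462 = 0.538.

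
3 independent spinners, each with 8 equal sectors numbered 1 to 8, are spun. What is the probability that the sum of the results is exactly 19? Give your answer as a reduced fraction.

21/512

There are 8^3 = 512 equally likely outcomes.
The number of ordered 3-tuples from {1,…,8} summing to 19 is 21.
P(sum = 19) = 21/512.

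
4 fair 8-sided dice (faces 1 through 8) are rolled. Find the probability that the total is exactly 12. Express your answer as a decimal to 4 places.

0.0393

There are 8^4 = 4096 equally likely outcomes.
The number of ordered 4-tuples from {1,…,8} summing to 12 is 161.
P(sum = 12) = 161/4096 ≈ 0.0393.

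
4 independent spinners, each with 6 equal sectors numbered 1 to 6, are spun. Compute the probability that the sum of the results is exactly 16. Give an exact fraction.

There are 6^4 = 1296 equally likely outcomes.
The number of ordered 4-tuples from {1,…,6} summing to 16 is 125.
P(sum = 16) = 125/1296.

125/1296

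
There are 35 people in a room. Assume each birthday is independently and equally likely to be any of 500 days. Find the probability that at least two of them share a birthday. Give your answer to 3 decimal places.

0.704

It's easier to compute the probability that all 35 are distinct.
P(all distinct) = 500/500 · 499/500 · ··· · 466/500 ≈ 0.296.
So the probability of at least one match is 1 − 0.296 = 0.704.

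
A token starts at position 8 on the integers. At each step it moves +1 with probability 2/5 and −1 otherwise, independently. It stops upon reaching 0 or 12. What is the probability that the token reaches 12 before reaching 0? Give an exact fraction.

Let r = q/p = (3/5)/(2/5) = 3/2. The recurrence P(i) = p·P(i+1) + q·P(i−1) with P(0)=0, P(12)=1 gives P(i) = (1 − r^i)/(1 − r^12).
P(8) = (1 − (3/2)^8) / (1 − (3/2)^12) = 1552/8113.

1552/8113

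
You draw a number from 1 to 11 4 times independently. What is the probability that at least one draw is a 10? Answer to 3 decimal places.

P(no draw is a 10) = (10/11)^4 ≈ 0.683.
P(at least one) = 1 − 0.683 = 0.317.

0.317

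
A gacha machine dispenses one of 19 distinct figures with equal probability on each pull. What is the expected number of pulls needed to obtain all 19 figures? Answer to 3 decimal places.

After i distinct types are collected, each trial gives a new one with probability (19−i)/19, so the expected wait for the next new type is 19/(19−i).
E = 19/19 + 19/18 + 19/17 + 19/16 + 19/15 + 19/14 + 19/13 + 19/12 + 19/11 + 19/10 + 19/9 + 19/8 + 19/7 + 19/6 + 19/5 + 19/4 + 19/3 + 19/2 + 19/1 = 275295799/4084080 ≈ 67.407.

67.407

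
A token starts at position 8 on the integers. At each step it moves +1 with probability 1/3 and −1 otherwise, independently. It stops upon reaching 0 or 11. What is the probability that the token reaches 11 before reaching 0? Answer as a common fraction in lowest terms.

Let r = q/p = (2/3)/(1/3) = 2. The recurrence P(i) = p·P(i+1) + q·P(i−1) with P(0)=0, P(11)=1 gives P(i) = (1 − r^i)/(1 − r^11).
P(8) = (1 − (2)^8) / (1 − (2)^11) = 255/2047.

255/2047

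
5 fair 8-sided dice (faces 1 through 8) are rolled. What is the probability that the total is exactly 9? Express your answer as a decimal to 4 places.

There are 8^5 = 32768 equally likely outcomes.
The number of ordered 5-tuples from {1,…,8} summing to 9 is 70.
P(sum = 9) = 70/32768 = 35/16384 ≈ 0.0021.

0.0021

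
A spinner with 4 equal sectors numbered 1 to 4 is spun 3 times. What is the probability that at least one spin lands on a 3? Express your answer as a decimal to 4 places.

P(no spin lands on a 3) = (3/4)^3 ≈ 0.4219.
P(at least one) = 1 − 0.4219 = 0.5781.

0.5781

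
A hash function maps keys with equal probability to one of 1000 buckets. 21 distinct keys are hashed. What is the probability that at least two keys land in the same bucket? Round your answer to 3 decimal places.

It's easier to compute the probability that all 21 are distinct.
P(all distinct) = 1000/1000 · 999/1000 · ··· · 980/1000 ≈ 0.809.
So the probability of at least one match is 1 − 0.809 = 0.191.

0.191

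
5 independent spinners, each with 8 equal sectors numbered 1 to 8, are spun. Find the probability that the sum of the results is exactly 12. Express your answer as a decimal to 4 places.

0.0101

There are 8^5 = 32768 equally likely outcomes.
The number of ordered 5-tuples from {1,…,8} summing to 12 is 330.
P(sum = 12) = 330/32768 = 165/16384 ≈ 0.0101.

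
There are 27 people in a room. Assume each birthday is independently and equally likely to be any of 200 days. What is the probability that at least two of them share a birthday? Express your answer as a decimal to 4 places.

It's easier to compute the probability that all 27 are distinct.
P(all distinct) = 200/200 · 199/200 · ··· · 174/200 ≈ 0.1591.
So the probability of at least one match is 1 − 0.1591 = 0.8409.

0.8409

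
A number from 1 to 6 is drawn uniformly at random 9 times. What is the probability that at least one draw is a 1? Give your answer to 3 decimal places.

P(no draw is a 1) = (5/6)^9 ≈ 0.194.
P(at least one) = 1 − 0.194 = 0.806.

0.806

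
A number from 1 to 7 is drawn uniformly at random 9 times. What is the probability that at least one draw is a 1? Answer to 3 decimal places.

P(no draw is a 1) = (6/7)^9 ≈ 0.250.
P(at least one) = 1 − 0.250 = 0.750.

0.750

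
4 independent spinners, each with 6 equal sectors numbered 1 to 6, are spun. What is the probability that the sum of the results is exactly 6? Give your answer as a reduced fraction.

5/648

There are 6^4 = 1296 equally likely outcomes.
The number of ordered 4-tuples from {1,…,6} summing to 6 is 10.
P(sum = 6) = 10/1296 = 5/648.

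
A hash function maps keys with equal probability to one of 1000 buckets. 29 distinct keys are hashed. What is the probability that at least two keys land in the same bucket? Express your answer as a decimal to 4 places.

It's easier to compute the probability that all 29 are distinct.
P(all distinct) = 1000/1000 · 999/1000 · ··· · 972/1000 ≈ 0.6637.
So the probability of at least one match is 1 − 0.6637 = 0.3363.

0.3363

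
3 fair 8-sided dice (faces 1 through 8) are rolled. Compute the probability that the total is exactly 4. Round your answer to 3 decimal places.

0.006

There are 8^3 = 512 equally likely outcomes.
The number of ordered 3-tuples from {1,…,8} summing to 4 is 3.
P(sum = 4) = 3/512 ≈ 0.006.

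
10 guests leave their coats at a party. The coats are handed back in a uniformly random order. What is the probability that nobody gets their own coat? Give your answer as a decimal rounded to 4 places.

0.3679

This is the derangement probability: permutations of 10 with no fixed point.
D(10) = 10! · (1 − 1/1! + 1/2! − ··· + (−1)^10/10!) = 1334961.
P = 1334961/3628800 = 16481/44800 ≈ 0.3679.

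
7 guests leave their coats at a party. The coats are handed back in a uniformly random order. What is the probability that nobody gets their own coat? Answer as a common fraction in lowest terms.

103/280

This is the derangement probability: permutations of 7 with no fixed point.
D(7) = 7! · (1 − 1/1! + 1/2! − ··· + (−1)^7/7!) = 1854.
P = 1854/5040 = 103/280.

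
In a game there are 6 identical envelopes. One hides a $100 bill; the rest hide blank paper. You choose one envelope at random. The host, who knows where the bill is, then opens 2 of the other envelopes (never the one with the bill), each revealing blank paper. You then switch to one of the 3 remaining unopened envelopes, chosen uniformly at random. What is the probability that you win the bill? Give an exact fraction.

5/18

Your original envelope holds the bill with probability 1/6, so the other 5 collectively hold it with probability 5/6.
The host can always find 2 empty envelopes to open, so the reveals don't change that 5/6; it is now spread over the 3 remaining unopened envelopes.
P(win by switching) = (5/6) · (1/3) = 5/18.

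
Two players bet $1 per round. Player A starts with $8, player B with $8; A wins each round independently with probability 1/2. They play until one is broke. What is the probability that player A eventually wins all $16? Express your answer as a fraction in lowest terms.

With a fair step, P(i) = ½P(i−1) + ½P(i+1) with P(0)=0, P(16)=1 has the linear solution P(i) = i/16.
P(8) = 8/16 = 1/2.

1/2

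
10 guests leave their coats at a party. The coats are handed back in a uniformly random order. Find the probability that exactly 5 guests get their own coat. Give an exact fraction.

11/3600

Choose which 5 of the 10 are fixed: C(10,5) = 252 ways.
The remaining 5 must have no fixed point: D(5) = 44.
P = 252·44/3628800 = 11/3600.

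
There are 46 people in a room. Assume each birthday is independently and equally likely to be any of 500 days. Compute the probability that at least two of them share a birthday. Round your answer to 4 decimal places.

0.8819

It's easier to compute the probability that all 46 are distinct.
P(all distinct) = 500/500 · 499/500 · ··· · 455/500 ≈ 0.1181.
So the probability of at least one match is 1 − 0.1181 = 0.8819.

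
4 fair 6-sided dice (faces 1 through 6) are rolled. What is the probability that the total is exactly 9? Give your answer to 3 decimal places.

0.043

There are 6^4 = 1296 equally likely outcomes.
The number of ordered 4-tuples from {1,…,6} summing to 9 is 56.
P(sum = 9) = 56/1296 = 7/162 ≈ 0.043.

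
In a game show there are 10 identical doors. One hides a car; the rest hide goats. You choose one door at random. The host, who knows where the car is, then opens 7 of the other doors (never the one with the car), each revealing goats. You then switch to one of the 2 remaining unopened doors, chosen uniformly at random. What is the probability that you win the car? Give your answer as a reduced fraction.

9/20

Your original door holds the car with probability 1/10, so the other 9 collectively hold it with probability 9/10.
The host can always find 7 empty doors to open, so the reveals don't change that 9/10; it is now spread over the 2 remaining unopened doors.
P(win by switching) = (9/10) · (1/2) = 9/20.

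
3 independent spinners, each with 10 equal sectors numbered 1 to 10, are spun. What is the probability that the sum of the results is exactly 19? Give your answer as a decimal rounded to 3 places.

0.069

There are 10^3 = 1000 equally likely outcomes.
The number of ordered 3-tuples from {1,…,10} summing to 19 is 69.
P(sum = 19) = 69/1000 ≈ 0.069.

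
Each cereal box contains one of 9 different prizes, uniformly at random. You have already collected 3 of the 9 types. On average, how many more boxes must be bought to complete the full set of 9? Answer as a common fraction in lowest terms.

Starting from 3 distinct types, each trial gives a new one with probability (9−i)/9 when i types are held, so the wait for the next new type is 9/(9−i).
E = 9/6 + 9/5 + 9/4 + 9/3 + 9/2 + 9/1 = 441/20.

441/20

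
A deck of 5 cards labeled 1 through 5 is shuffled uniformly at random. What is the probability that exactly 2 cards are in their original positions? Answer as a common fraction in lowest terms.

1/6

Choose which 2 of the 5 are fixed: C(5,2) = 10 ways.
The remaining 3 must have no fixed point: D(3) = 2.
P = 10·2/120 = 1/6.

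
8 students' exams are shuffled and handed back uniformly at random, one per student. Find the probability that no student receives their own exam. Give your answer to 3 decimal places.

0.368

This is the derangement probability: permutations of 8 with no fixed point.
D(8) = 8! · (1 − 1/1! + 1/2! − ··· + (−1)^8/8!) = 14833.
P = 14833/40320 = 2119/5760 ≈ 0.368.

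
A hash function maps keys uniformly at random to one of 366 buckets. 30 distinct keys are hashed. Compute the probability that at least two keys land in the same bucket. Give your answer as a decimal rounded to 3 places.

0.705

It's easier to compute the probability that all 30 are distinct.
P(all distinct) = 366/366 · 365/366 · ··· · 337/366 ≈ 0.295.
So the probability of at least one match is 1 − 0.295 = 0.705.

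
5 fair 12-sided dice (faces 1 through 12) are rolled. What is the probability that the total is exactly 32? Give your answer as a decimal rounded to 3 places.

0.050

There are 12^5 = 248832 equally likely outcomes.
The number of ordered 5-tuples from {1,…,12} summing to 32 is 12435.
P(sum = 32) = 12435/248832 = 4145/82944 ≈ 0.050.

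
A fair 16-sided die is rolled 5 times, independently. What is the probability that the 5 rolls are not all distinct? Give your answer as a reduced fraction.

P(all 5 different) = 16/16 · 15/16 · ··· · 12/16 = 4095/8192.
P(at least two equal) = 1 − 4095/8192 = 4097/8192.

4097/8192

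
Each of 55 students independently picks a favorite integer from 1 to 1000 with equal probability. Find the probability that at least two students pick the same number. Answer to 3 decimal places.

0.780

It's easier to compute the probability that all 55 are distinct.
P(all distinct) = 1000/1000 · 999/1000 · ··· · 946/1000 ≈ 0.220.
So the probability of at least one match is 1 − 0.220 = 0.780.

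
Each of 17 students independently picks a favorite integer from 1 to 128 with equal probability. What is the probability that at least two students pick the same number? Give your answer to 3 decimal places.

It's easier to compute the probability that all 17 are distinct.
P(all distinct) = 128/128 · 127/128 · ··· · 112/128 ≈ 0.329.
So the probability of at least one match is 1 − 0.329 = 0.671.

0.671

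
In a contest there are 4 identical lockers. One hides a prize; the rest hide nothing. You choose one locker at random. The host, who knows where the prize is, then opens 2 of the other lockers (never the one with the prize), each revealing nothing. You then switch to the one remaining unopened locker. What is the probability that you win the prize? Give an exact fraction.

Your original locker holds the prize with probability 1/4, so the other 3 collectively hold it with probability 3/4.
The host can always find 2 empty lockers to open, so the reveals don't change that 3/4; it is now spread over the 1 remaining unopened locker.
P(win by switching) = (3/4) · (1/1) = 3/4.

3/4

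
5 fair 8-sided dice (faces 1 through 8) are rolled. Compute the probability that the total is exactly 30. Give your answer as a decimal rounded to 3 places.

0.028

There are 8^5 = 32768 equally likely outcomes.
The number of ordered 5-tuples from {1,…,8} summing to 30 is 926.
P(sum = 30) = 926/32768 = 463/16384 ≈ 0.028.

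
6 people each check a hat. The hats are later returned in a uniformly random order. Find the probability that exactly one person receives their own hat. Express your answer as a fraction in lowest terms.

11/30

Choose which one is fixed: C(6,1) = 6 ways.
The remaining 5 must have no fixed point: D(5) = 44.
P = 6·44/720 = 11/30.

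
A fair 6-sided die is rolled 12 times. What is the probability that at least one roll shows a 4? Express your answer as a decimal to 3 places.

P(no roll shows a 4) = (5/6)^12 ≈ 0.112.
P(at least one) = 1 − 0.112 = 0.888.

0.888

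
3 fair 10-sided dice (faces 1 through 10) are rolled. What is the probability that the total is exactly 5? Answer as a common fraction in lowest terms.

There are 10^3 = 1000 equally likely outcomes.
The number of ordered 3-tuples from {1,…,10} summing to 5 is 6.
P(sum = 5) = 6/1000 = 3/500.

3/500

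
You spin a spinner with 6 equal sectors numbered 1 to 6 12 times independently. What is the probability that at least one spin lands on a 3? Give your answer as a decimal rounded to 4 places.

P(no spin lands on a 3) = (5/6)^12 ≈ 0.1122.
P(at least one) = 1 − 0.1122 = 0.8878.

0.8878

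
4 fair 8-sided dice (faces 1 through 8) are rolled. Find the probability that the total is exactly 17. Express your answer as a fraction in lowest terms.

21/256

There are 8^4 = 4096 equally likely outcomes.
The number of ordered 4-tuples from {1,…,8} summing to 17 is 336.
P(sum = 17) = 336/4096 = 21/256.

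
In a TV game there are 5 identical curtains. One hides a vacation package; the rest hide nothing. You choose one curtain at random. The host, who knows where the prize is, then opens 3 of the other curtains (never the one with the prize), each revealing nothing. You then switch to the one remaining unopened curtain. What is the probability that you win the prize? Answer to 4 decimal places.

0.8000

Your original curtain holds the prize with probability 1/5, so the other 4 collectively hold it with probability 4/5.
The host can always find 3 empty curtains to open, so the reveals don't change that 4/5; it is now spread over the 1 remaining unopened curtain.
P(win by switching) = (4/5) · (1/1) = 4/5 ≈ 0.8000.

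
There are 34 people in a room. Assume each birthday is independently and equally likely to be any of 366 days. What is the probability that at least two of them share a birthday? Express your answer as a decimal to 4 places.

0.7944

It's easier to compute the probability that all 34 are distinct.
P(all distinct) = 366/366 · 365/366 · ··· · 333/366 ≈ 0.2056.
So the probability of at least one match is 1 − 0.2056 = 0.7944.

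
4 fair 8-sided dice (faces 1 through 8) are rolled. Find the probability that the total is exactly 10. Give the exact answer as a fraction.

There are 8^4 = 4096 equally likely outcomes.
The number of ordered 4-tuples from {1,…,8} summing to 10 is 84.
P(sum = 10) = 84/4096 = 21/1024.

21/1024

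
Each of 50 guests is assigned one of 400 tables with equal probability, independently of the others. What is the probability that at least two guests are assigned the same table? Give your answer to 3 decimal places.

It's easier to compute the probability that all 50 are distinct.
P(all distinct) = 400/400 · 399/400 · ··· · 351/400 ≈ 0.041.
So the probability of at least one match is 1 − 0.041 = 0.959.

0.959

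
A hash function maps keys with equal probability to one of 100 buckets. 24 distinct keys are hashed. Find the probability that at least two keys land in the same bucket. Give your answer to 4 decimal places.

It's easier to compute the probability that all 24 are distinct.
P(all distinct) = 100/100 · 99/100 · ··· · 77/100 ≈ 0.0495.
So the probability of at least one match is 1 − 0.0495 = 0.9505.

0.9505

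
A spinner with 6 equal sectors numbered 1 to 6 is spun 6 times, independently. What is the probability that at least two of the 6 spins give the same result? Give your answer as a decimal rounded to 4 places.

P(all 6 different) = 6/6 · 5/6 · ··· · 1/6 ≈ 0.0154.
P(at least two equal) = 1 − 0.0154 = 0.9846.

0.9846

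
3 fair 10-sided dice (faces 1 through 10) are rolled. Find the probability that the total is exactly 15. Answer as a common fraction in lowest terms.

73/1000

There are 10^3 = 1000 equally likely outcomes.
The number of ordered 3-tuples from {1,…,10} summing to 15 is 73.
P(sum = 15) = 73/1000.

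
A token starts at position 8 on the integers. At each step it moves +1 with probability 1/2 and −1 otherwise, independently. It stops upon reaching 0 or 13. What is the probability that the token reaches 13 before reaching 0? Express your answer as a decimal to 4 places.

0.6154

With a fair step, P(i) = ½P(i−1) + ½P(i+1) with P(0)=0, P(13)=1 has the linear solution P(i) = i/13.
P(8) = 8/13 ≈ 0.6154.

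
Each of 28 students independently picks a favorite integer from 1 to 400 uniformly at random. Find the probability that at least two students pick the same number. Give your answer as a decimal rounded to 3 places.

It's easier to compute the probability that all 28 are distinct.
P(all distinct) = 400/400 · 399/400 · ··· · 373/400 ≈ 0.380.
So the probability of at least one match is 1 − 0.380 = 0.620.

0.620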